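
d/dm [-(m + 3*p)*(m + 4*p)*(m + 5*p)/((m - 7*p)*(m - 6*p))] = (-m^4 + 26*m^3*p + 77*m^2*p^2 - 888*m*p^3 - 2754*p^4)/(m^4 - 26*m^3*p + 253*m^2*p^2 - 1092*m*p^3 + 1764*p^4)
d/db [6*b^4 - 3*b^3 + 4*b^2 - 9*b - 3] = 24*b^3 - 9*b^2 + 8*b - 9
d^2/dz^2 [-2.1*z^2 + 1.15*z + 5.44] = -4.20000000000000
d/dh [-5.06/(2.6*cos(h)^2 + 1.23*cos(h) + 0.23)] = -(26.312*cos(h) + 6.2238)*sin(h)/(2.6*cos(h)^2 + 1.23*cos(h) + 0.23)^2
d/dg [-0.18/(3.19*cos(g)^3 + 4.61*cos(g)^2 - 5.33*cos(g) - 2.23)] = (-1.7226*cos(g)^2 - 1.6596*cos(g) + 0.9594)*sin(g)/(3.19*cos(g)^3 + 4.61*cos(g)^2 - 5.33*cos(g) - 2.23)^2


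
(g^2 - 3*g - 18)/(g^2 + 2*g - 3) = (g - 6)/(g - 1)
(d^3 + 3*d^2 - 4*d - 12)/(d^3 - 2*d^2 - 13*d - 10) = (d^2 + d - 6)/(d^2 - 4*d - 5)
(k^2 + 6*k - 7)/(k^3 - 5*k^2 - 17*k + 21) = (k + 7)/(k^2 - 4*k - 21)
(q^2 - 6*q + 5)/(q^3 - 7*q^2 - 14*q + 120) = (q - 1)/(q^2 - 2*q - 24)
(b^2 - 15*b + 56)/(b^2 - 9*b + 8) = (b - 7)/(b - 1)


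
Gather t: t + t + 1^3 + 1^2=2*t + 2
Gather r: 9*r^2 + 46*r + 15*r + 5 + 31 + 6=9*r^2 + 61*r + 42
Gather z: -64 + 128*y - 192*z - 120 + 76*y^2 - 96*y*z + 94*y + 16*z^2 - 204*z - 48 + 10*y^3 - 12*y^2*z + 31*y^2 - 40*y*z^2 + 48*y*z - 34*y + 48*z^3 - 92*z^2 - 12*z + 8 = 10*y^3 + 107*y^2 + 188*y + 48*z^3 + z^2*(-40*y - 76) + z*(-12*y^2 - 48*y - 408) - 224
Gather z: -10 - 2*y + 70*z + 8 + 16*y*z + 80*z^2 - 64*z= -2*y + 80*z^2 + z*(16*y + 6) - 2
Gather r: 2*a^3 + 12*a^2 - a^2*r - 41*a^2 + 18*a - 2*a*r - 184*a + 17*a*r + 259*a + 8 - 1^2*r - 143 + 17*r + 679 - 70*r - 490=2*a^3 - 29*a^2 + 93*a + r*(-a^2 + 15*a - 54) + 54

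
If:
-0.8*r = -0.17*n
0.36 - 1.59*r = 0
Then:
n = 1.07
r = 0.23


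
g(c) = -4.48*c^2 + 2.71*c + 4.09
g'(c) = 2.71 - 8.96*c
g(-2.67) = -35.08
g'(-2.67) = 26.63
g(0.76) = 3.56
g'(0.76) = -4.10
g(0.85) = 3.16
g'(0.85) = -4.91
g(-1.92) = -17.63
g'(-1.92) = 19.91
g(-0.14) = 3.62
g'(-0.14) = 3.96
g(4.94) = -91.85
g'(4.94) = -41.55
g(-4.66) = -105.82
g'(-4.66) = 44.46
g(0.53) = 4.27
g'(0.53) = -2.04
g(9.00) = -334.40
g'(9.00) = -77.93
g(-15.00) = -1044.56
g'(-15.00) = 137.11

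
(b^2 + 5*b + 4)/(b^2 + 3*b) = (b^2 + 5*b + 4)/(b*(b + 3))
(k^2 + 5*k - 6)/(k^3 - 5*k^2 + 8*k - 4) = (k + 6)/(k^2 - 4*k + 4)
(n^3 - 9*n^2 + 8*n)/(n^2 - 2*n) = (n^2 - 9*n + 8)/(n - 2)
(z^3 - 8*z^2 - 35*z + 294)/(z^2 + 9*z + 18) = (z^2 - 14*z + 49)/(z + 3)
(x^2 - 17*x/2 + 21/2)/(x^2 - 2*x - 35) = (x - 3/2)/(x + 5)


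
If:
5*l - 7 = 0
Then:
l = 7/5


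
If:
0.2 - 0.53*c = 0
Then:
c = 0.38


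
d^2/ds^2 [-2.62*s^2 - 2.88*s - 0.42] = -5.24000000000000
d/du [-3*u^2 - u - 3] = -6*u - 1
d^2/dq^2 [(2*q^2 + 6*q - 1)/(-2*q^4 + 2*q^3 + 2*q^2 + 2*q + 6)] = (-6*q^8 - 30*q^7 + 54*q^6 - 27*q^5 - 105*q^4 - 130*q^3 + 150*q^2 + 48*q - 2)/(q^12 - 3*q^11 + 2*q^9 - 3*q^8 + 18*q^7 + 5*q^6 - 6*q^5 - 3*q^4 - 46*q^3 - 36*q^2 - 27*q - 27)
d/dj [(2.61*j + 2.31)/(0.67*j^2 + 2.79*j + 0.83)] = (1.7487*j^2 + 7.2819*j - (1.34*j + 2.79)*(2.61*j + 2.31) + 2.1663)/(0.67*j^2 + 2.79*j + 0.83)^2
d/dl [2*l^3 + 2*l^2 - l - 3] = 6*l^2 + 4*l - 1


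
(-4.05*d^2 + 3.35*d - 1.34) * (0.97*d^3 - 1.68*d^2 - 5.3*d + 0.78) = -3.9285*d^5 + 10.0535*d^4 + 14.5372*d^3 - 18.6628*d^2 + 9.715*d - 1.0452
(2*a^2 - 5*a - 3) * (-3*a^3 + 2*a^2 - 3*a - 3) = -6*a^5 + 19*a^4 - 7*a^3 + 3*a^2 + 24*a + 9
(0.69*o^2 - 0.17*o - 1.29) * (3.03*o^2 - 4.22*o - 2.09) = 2.0907*o^4 - 3.4269*o^3 - 4.6334*o^2 + 5.7991*o + 2.6961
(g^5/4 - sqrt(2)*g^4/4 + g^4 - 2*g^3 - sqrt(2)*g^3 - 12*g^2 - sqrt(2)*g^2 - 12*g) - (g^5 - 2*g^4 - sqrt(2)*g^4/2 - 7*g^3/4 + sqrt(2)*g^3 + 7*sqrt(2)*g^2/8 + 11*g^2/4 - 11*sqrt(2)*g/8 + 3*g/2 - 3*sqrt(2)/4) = -3*g^5/4 + sqrt(2)*g^4/4 + 3*g^4 - 2*sqrt(2)*g^3 - g^3/4 - 59*g^2/4 - 15*sqrt(2)*g^2/8 - 27*g/2 + 11*sqrt(2)*g/8 + 3*sqrt(2)/4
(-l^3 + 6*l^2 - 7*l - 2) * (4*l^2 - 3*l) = -4*l^5 + 27*l^4 - 46*l^3 + 13*l^2 + 6*l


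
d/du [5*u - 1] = 5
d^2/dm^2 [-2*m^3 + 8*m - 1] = -12*m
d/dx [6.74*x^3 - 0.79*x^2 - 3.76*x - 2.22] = 20.22*x^2 - 1.58*x - 3.76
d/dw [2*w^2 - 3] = 4*w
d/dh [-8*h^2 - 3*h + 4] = -16*h - 3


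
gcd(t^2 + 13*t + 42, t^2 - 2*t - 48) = t + 6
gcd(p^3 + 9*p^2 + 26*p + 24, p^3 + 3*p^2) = p + 3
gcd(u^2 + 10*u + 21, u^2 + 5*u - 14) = u + 7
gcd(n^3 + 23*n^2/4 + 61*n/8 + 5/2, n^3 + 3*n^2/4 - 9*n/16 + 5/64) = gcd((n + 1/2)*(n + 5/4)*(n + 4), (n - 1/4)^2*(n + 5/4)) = n + 5/4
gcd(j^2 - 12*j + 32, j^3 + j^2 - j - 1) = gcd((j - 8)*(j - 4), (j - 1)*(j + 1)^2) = 1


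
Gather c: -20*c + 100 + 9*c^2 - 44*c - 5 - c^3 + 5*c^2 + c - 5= -c^3 + 14*c^2 - 63*c + 90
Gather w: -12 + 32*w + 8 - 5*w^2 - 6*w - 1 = -5*w^2 + 26*w - 5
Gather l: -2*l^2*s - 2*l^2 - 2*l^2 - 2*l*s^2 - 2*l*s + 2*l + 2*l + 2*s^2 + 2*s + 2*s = l^2*(-2*s - 4) + l*(-2*s^2 - 2*s + 4) + 2*s^2 + 4*s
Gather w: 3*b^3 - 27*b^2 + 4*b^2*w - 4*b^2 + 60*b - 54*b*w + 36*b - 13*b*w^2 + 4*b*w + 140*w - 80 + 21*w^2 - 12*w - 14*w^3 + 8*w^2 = 3*b^3 - 31*b^2 + 96*b - 14*w^3 + w^2*(29 - 13*b) + w*(4*b^2 - 50*b + 128) - 80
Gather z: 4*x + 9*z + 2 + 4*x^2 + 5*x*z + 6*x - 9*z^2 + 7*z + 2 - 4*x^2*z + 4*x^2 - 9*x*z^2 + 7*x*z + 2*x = 8*x^2 + 12*x + z^2*(-9*x - 9) + z*(-4*x^2 + 12*x + 16) + 4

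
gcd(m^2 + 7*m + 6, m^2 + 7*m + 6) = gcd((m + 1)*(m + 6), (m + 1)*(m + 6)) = m^2 + 7*m + 6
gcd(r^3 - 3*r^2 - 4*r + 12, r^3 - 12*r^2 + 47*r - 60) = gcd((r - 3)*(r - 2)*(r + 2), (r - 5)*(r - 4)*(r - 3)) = r - 3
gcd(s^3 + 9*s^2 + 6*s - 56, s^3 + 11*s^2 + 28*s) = s^2 + 11*s + 28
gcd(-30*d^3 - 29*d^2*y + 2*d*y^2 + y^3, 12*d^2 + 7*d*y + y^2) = 1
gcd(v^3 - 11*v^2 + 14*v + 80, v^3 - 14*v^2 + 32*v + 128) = v^2 - 6*v - 16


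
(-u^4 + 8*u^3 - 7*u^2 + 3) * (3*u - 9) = -3*u^5 + 33*u^4 - 93*u^3 + 63*u^2 + 9*u - 27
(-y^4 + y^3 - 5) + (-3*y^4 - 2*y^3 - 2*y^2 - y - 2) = -4*y^4 - y^3 - 2*y^2 - y - 7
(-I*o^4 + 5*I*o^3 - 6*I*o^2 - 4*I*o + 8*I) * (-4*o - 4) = 4*I*o^5 - 16*I*o^4 + 4*I*o^3 + 40*I*o^2 - 16*I*o - 32*I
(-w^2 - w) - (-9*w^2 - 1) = 8*w^2 - w + 1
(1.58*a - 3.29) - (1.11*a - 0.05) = 0.47*a - 3.24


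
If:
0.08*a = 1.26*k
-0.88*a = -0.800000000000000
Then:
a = 0.91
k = 0.06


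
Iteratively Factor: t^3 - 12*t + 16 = (t - 2)*(t^2 + 2*t - 8) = (t - 2)^2*(t + 4)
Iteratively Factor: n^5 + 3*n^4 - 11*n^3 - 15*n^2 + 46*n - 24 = (n + 4)*(n^4 - n^3 - 7*n^2 + 13*n - 6) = (n - 2)*(n + 4)*(n^3 + n^2 - 5*n + 3) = (n - 2)*(n - 1)*(n + 4)*(n^2 + 2*n - 3) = (n - 2)*(n - 1)*(n + 3)*(n + 4)*(n - 1)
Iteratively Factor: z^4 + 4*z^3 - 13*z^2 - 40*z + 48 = (z - 1)*(z^3 + 5*z^2 - 8*z - 48) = (z - 3)*(z - 1)*(z^2 + 8*z + 16) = (z - 3)*(z - 1)*(z + 4)*(z + 4)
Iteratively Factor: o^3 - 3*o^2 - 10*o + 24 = (o - 2)*(o^2 - o - 12) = (o - 2)*(o + 3)*(o - 4)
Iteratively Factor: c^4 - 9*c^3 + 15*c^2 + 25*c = (c - 5)*(c^3 - 4*c^2 - 5*c) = (c - 5)^2*(c^2 + c) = c*(c - 5)^2*(c + 1)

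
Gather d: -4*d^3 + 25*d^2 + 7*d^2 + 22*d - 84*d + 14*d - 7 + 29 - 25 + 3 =-4*d^3 + 32*d^2 - 48*d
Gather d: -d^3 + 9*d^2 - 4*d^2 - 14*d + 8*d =-d^3 + 5*d^2 - 6*d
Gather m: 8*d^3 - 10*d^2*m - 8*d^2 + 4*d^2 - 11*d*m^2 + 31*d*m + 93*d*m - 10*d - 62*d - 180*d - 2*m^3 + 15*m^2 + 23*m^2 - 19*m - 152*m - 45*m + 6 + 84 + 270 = 8*d^3 - 4*d^2 - 252*d - 2*m^3 + m^2*(38 - 11*d) + m*(-10*d^2 + 124*d - 216) + 360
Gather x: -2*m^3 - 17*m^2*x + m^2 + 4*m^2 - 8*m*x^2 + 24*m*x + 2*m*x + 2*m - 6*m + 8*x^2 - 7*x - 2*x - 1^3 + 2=-2*m^3 + 5*m^2 - 4*m + x^2*(8 - 8*m) + x*(-17*m^2 + 26*m - 9) + 1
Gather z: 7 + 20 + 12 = 39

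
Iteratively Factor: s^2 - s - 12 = (s + 3)*(s - 4)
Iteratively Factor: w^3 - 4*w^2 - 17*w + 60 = (w + 4)*(w^2 - 8*w + 15) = (w - 5)*(w + 4)*(w - 3)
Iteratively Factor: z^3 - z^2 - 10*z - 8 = (z - 4)*(z^2 + 3*z + 2) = (z - 4)*(z + 1)*(z + 2)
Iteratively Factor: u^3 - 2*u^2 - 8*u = (u)*(u^2 - 2*u - 8) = u*(u + 2)*(u - 4)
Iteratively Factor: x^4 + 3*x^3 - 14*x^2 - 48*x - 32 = (x - 4)*(x^3 + 7*x^2 + 14*x + 8) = (x - 4)*(x + 1)*(x^2 + 6*x + 8) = (x - 4)*(x + 1)*(x + 4)*(x + 2)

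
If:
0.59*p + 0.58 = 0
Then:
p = -0.98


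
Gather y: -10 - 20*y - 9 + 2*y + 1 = -18*y - 18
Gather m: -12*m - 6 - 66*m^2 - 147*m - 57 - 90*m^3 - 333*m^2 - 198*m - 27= -90*m^3 - 399*m^2 - 357*m - 90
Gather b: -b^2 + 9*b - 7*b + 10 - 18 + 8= -b^2 + 2*b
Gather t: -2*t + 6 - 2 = 4 - 2*t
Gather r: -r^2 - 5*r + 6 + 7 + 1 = -r^2 - 5*r + 14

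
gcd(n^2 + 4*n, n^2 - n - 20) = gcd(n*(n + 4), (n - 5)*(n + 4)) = n + 4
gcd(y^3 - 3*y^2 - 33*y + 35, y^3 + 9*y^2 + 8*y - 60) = y + 5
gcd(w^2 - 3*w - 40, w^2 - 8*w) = w - 8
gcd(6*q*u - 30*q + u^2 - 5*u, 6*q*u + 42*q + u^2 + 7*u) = 6*q + u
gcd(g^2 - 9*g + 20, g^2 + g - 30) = g - 5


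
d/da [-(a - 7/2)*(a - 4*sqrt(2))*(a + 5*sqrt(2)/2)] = -3*a^2 + 3*sqrt(2)*a + 7*a - 21*sqrt(2)/4 + 20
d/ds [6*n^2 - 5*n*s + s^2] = -5*n + 2*s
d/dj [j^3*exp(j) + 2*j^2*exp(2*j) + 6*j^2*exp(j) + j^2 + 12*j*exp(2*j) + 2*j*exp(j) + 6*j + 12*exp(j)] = j^3*exp(j) + 4*j^2*exp(2*j) + 9*j^2*exp(j) + 28*j*exp(2*j) + 14*j*exp(j) + 2*j + 12*exp(2*j) + 14*exp(j) + 6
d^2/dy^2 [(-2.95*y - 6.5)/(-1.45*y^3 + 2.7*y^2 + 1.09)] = (-y^2*(2.95*y + 6.5)*(4.35*y - 5.4)*(8.7*y - 10.8) + (-25.665*y^2 + 31.86*y - (2.95*y + 6.5)*(8.7*y - 5.4))*(-1.45*y^3 + 2.7*y^2 + 1.09))/(-1.45*y^3 + 2.7*y^2 + 1.09)^3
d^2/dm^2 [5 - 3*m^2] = -6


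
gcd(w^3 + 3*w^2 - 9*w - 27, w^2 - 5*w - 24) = w + 3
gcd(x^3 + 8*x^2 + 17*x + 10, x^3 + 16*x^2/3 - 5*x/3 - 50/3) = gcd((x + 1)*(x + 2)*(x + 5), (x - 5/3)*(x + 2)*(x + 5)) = x^2 + 7*x + 10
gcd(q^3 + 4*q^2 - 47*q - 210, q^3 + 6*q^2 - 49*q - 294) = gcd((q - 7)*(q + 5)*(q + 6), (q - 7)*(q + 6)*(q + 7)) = q^2 - q - 42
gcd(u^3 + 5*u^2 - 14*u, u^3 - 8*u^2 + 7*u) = u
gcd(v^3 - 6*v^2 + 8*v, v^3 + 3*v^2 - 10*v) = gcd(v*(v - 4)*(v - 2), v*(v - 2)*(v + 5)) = v^2 - 2*v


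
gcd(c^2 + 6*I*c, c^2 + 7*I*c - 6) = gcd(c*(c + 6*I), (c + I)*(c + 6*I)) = c + 6*I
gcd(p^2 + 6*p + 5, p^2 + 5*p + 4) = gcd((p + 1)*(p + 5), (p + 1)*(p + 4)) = p + 1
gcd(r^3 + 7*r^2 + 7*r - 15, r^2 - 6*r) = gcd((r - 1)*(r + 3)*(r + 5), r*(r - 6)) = 1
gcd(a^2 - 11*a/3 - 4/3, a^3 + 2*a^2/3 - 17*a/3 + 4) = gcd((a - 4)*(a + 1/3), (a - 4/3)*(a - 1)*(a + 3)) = 1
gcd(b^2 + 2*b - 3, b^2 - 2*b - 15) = b + 3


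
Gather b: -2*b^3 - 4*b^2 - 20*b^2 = -2*b^3 - 24*b^2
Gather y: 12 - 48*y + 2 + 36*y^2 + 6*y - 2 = 36*y^2 - 42*y + 12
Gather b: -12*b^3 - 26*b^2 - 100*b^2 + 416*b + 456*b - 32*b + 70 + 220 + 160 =-12*b^3 - 126*b^2 + 840*b + 450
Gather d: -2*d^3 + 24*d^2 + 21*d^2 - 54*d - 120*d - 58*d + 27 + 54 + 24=-2*d^3 + 45*d^2 - 232*d + 105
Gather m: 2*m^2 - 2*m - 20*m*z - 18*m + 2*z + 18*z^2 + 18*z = 2*m^2 + m*(-20*z - 20) + 18*z^2 + 20*z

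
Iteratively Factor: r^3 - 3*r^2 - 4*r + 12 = (r + 2)*(r^2 - 5*r + 6) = (r - 2)*(r + 2)*(r - 3)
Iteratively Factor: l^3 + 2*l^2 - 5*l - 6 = (l + 3)*(l^2 - l - 2) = (l + 1)*(l + 3)*(l - 2)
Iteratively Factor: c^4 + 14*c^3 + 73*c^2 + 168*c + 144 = (c + 3)*(c^3 + 11*c^2 + 40*c + 48) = (c + 3)^2*(c^2 + 8*c + 16) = (c + 3)^2*(c + 4)*(c + 4)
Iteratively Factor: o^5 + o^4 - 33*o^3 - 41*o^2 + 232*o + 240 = (o + 1)*(o^4 - 33*o^2 - 8*o + 240) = (o + 1)*(o + 4)*(o^3 - 4*o^2 - 17*o + 60) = (o - 5)*(o + 1)*(o + 4)*(o^2 + o - 12) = (o - 5)*(o + 1)*(o + 4)^2*(o - 3)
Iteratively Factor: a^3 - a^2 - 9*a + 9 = (a - 3)*(a^2 + 2*a - 3) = (a - 3)*(a - 1)*(a + 3)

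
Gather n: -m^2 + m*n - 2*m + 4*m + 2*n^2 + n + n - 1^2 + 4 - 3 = -m^2 + 2*m + 2*n^2 + n*(m + 2)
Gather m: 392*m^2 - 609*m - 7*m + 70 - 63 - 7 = 392*m^2 - 616*m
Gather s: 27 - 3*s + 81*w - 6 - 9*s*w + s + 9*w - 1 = s*(-9*w - 2) + 90*w + 20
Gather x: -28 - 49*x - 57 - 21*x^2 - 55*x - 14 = -21*x^2 - 104*x - 99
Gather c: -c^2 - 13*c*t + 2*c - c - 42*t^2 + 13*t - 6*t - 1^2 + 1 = -c^2 + c*(1 - 13*t) - 42*t^2 + 7*t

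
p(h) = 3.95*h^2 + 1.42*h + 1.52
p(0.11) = 1.72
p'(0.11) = 2.29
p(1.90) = 18.48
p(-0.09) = 1.42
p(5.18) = 114.86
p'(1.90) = 16.43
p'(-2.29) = -16.67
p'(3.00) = 25.12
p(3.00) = 41.33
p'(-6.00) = -45.98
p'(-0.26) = -0.63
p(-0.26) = 1.42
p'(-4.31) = -32.63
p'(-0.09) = 0.71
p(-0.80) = 2.91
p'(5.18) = 42.34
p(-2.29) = 18.98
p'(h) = 7.9*h + 1.42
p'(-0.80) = -4.90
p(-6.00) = 135.20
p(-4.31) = 68.78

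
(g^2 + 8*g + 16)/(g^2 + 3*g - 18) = (g^2 + 8*g + 16)/(g^2 + 3*g - 18)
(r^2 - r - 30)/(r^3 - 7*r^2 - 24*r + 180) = 1/(r - 6)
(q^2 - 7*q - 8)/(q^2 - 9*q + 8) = (q + 1)/(q - 1)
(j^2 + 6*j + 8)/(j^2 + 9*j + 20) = (j + 2)/(j + 5)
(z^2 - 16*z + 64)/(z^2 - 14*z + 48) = (z - 8)/(z - 6)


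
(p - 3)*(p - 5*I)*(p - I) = p^3 - 3*p^2 - 6*I*p^2 - 5*p + 18*I*p + 15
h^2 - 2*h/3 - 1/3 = (h - 1)*(h + 1/3)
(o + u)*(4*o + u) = 4*o^2 + 5*o*u + u^2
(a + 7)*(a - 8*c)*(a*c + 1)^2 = a^4*c^2 - 8*a^3*c^3 + 7*a^3*c^2 + 2*a^3*c - 56*a^2*c^3 - 16*a^2*c^2 + 14*a^2*c + a^2 - 112*a*c^2 - 8*a*c + 7*a - 56*c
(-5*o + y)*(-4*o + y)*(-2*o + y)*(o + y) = -40*o^4 - 2*o^3*y + 27*o^2*y^2 - 10*o*y^3 + y^4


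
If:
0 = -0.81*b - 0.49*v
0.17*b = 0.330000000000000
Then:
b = 1.94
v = -3.21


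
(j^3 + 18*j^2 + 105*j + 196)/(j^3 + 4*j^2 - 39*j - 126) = (j^2 + 11*j + 28)/(j^2 - 3*j - 18)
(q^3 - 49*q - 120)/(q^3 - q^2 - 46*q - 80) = (q + 3)/(q + 2)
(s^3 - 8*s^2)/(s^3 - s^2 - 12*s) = s*(8 - s)/(-s^2 + s + 12)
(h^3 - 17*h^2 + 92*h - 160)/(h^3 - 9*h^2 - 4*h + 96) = (h - 5)/(h + 3)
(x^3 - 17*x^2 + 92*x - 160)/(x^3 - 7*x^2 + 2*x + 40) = (x - 8)/(x + 2)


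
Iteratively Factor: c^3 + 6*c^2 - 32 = (c - 2)*(c^2 + 8*c + 16) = (c - 2)*(c + 4)*(c + 4)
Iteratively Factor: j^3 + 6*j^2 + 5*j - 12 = (j + 4)*(j^2 + 2*j - 3) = (j - 1)*(j + 4)*(j + 3)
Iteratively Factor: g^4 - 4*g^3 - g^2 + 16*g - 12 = (g + 2)*(g^3 - 6*g^2 + 11*g - 6) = (g - 1)*(g + 2)*(g^2 - 5*g + 6) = (g - 2)*(g - 1)*(g + 2)*(g - 3)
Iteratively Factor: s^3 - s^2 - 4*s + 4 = (s - 1)*(s^2 - 4) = (s - 1)*(s + 2)*(s - 2)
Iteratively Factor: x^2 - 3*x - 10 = (x + 2)*(x - 5)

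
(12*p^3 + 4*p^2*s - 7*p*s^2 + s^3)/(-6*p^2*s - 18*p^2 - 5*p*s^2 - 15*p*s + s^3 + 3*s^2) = (-2*p + s)/(s + 3)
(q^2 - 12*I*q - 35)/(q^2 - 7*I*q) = (q - 5*I)/q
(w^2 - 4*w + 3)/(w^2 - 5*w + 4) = (w - 3)/(w - 4)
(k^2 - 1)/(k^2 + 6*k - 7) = (k + 1)/(k + 7)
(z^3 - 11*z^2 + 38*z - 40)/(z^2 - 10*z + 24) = (z^2 - 7*z + 10)/(z - 6)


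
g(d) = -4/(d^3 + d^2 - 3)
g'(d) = -4*(-3*d^2 - 2*d)/(d^3 + d^2 - 3)^2 = 4*d*(3*d + 2)/(d^3 + d^2 - 3)^2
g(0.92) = 2.91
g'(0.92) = 9.27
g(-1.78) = 0.73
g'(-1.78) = 0.79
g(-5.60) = 0.03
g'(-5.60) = 0.02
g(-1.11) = 1.28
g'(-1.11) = 0.60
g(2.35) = -0.26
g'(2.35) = 0.35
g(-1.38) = 1.07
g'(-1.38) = 0.85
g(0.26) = 1.37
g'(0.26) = 0.34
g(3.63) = -0.07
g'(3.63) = 0.06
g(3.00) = -0.12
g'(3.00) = 0.12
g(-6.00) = 0.02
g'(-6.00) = 0.01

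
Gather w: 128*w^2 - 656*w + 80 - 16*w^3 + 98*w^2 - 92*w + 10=-16*w^3 + 226*w^2 - 748*w + 90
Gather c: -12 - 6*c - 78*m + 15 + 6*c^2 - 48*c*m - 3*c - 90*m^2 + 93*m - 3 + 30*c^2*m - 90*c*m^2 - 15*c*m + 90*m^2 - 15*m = c^2*(30*m + 6) + c*(-90*m^2 - 63*m - 9)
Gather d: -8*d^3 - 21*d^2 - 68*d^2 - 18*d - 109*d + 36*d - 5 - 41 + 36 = -8*d^3 - 89*d^2 - 91*d - 10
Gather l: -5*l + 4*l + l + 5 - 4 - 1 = 0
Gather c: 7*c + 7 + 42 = 7*c + 49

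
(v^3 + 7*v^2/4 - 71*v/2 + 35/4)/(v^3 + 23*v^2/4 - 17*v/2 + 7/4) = (v - 5)/(v - 1)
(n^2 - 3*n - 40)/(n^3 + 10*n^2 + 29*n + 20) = (n - 8)/(n^2 + 5*n + 4)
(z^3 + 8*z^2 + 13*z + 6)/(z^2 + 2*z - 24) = (z^2 + 2*z + 1)/(z - 4)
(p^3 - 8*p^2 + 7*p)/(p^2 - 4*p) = (p^2 - 8*p + 7)/(p - 4)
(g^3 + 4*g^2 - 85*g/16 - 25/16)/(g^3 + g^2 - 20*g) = (g^2 - g - 5/16)/(g*(g - 4))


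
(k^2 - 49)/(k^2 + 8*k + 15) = (k^2 - 49)/(k^2 + 8*k + 15)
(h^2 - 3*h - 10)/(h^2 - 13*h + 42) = (h^2 - 3*h - 10)/(h^2 - 13*h + 42)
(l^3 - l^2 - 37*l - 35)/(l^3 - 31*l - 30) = (l - 7)/(l - 6)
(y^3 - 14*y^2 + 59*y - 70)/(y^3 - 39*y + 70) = (y - 7)/(y + 7)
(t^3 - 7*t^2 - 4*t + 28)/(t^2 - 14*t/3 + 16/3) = 3*(t^2 - 5*t - 14)/(3*t - 8)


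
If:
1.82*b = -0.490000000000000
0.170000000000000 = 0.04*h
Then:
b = -0.27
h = 4.25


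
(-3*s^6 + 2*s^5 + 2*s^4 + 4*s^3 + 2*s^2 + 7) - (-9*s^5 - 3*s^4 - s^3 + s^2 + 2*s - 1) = -3*s^6 + 11*s^5 + 5*s^4 + 5*s^3 + s^2 - 2*s + 8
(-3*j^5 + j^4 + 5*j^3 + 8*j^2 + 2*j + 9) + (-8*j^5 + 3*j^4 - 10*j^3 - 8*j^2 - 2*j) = -11*j^5 + 4*j^4 - 5*j^3 + 9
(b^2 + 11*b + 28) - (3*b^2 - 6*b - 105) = -2*b^2 + 17*b + 133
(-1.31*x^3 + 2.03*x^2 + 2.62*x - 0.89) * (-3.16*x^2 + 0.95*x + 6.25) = 4.1396*x^5 - 7.6593*x^4 - 14.5382*x^3 + 17.9889*x^2 + 15.5295*x - 5.5625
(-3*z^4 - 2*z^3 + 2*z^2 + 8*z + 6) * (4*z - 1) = -12*z^5 - 5*z^4 + 10*z^3 + 30*z^2 + 16*z - 6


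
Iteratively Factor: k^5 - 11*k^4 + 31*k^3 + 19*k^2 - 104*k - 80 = (k + 1)*(k^4 - 12*k^3 + 43*k^2 - 24*k - 80) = (k + 1)^2*(k^3 - 13*k^2 + 56*k - 80) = (k - 4)*(k + 1)^2*(k^2 - 9*k + 20) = (k - 5)*(k - 4)*(k + 1)^2*(k - 4)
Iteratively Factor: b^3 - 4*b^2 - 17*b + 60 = (b - 5)*(b^2 + b - 12) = (b - 5)*(b + 4)*(b - 3)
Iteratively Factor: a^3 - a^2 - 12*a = (a)*(a^2 - a - 12) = a*(a - 4)*(a + 3)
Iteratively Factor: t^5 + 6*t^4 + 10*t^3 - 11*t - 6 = (t - 1)*(t^4 + 7*t^3 + 17*t^2 + 17*t + 6) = (t - 1)*(t + 3)*(t^3 + 4*t^2 + 5*t + 2) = (t - 1)*(t + 1)*(t + 3)*(t^2 + 3*t + 2) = (t - 1)*(t + 1)*(t + 2)*(t + 3)*(t + 1)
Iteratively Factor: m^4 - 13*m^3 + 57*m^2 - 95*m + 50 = (m - 5)*(m^3 - 8*m^2 + 17*m - 10) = (m - 5)^2*(m^2 - 3*m + 2) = (m - 5)^2*(m - 1)*(m - 2)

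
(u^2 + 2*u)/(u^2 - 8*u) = (u + 2)/(u - 8)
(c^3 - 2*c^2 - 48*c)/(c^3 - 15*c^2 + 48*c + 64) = c*(c + 6)/(c^2 - 7*c - 8)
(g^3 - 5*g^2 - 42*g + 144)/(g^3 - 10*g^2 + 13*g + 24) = (g + 6)/(g + 1)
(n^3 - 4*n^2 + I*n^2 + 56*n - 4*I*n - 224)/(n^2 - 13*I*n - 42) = (n^2 + n*(-4 + 8*I) - 32*I)/(n - 6*I)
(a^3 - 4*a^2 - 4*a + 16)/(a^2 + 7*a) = (a^3 - 4*a^2 - 4*a + 16)/(a*(a + 7))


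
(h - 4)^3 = h^3 - 12*h^2 + 48*h - 64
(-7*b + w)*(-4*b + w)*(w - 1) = 28*b^2*w - 28*b^2 - 11*b*w^2 + 11*b*w + w^3 - w^2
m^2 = m^2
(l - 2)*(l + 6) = l^2 + 4*l - 12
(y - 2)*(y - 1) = y^2 - 3*y + 2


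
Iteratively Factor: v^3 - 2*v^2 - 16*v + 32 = (v + 4)*(v^2 - 6*v + 8) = (v - 2)*(v + 4)*(v - 4)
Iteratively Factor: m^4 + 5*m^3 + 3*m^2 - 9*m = (m + 3)*(m^3 + 2*m^2 - 3*m) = (m + 3)^2*(m^2 - m) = (m - 1)*(m + 3)^2*(m)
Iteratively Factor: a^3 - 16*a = (a)*(a^2 - 16) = a*(a + 4)*(a - 4)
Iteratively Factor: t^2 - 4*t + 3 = (t - 3)*(t - 1)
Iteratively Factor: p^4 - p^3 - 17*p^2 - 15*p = (p - 5)*(p^3 + 4*p^2 + 3*p) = (p - 5)*(p + 3)*(p^2 + p) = p*(p - 5)*(p + 3)*(p + 1)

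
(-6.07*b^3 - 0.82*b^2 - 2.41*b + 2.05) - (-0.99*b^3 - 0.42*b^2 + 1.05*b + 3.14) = -5.08*b^3 - 0.4*b^2 - 3.46*b - 1.09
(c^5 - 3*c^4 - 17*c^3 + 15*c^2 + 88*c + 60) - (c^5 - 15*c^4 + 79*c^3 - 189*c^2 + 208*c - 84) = 12*c^4 - 96*c^3 + 204*c^2 - 120*c + 144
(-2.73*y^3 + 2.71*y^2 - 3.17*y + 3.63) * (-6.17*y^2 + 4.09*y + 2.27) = 16.8441*y^5 - 27.8864*y^4 + 24.4457*y^3 - 29.2107*y^2 + 7.6508*y + 8.2401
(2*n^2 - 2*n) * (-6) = -12*n^2 + 12*n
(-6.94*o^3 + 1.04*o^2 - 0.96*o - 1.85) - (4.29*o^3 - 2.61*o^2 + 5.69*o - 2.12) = -11.23*o^3 + 3.65*o^2 - 6.65*o + 0.27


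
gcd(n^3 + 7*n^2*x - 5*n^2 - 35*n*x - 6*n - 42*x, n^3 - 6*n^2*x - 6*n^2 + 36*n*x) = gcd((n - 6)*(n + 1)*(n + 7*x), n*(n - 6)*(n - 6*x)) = n - 6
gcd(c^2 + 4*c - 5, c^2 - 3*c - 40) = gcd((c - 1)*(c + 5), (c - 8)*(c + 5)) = c + 5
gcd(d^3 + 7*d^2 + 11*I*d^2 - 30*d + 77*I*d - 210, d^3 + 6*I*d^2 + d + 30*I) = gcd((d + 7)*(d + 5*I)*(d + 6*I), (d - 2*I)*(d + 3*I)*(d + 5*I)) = d + 5*I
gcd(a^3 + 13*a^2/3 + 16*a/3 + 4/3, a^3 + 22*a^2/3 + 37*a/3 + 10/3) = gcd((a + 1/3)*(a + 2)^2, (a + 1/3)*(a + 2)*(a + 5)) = a^2 + 7*a/3 + 2/3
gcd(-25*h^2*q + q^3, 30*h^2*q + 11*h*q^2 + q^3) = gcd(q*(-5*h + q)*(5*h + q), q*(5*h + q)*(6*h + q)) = 5*h*q + q^2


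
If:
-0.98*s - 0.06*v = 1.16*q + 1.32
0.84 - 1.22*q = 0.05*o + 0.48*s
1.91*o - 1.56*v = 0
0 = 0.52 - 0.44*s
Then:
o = -105.61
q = 4.55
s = 1.18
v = -129.31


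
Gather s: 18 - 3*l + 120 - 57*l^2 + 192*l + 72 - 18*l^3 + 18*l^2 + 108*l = -18*l^3 - 39*l^2 + 297*l + 210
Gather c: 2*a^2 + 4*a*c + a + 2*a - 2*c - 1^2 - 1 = 2*a^2 + 3*a + c*(4*a - 2) - 2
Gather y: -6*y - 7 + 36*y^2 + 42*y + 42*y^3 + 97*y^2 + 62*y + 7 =42*y^3 + 133*y^2 + 98*y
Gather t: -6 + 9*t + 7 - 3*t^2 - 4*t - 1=-3*t^2 + 5*t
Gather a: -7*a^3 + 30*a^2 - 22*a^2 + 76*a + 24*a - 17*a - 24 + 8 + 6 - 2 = -7*a^3 + 8*a^2 + 83*a - 12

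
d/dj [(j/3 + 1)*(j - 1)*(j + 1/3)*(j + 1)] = 4*j^3/3 + 10*j^2/3 - 10/9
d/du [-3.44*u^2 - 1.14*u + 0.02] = -6.88*u - 1.14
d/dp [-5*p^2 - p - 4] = -10*p - 1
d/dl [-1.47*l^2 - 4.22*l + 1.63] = -2.94*l - 4.22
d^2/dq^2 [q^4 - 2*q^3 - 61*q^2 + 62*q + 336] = 12*q^2 - 12*q - 122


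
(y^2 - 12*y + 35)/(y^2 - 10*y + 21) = (y - 5)/(y - 3)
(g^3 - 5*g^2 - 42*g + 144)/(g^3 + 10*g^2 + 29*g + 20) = (g^3 - 5*g^2 - 42*g + 144)/(g^3 + 10*g^2 + 29*g + 20)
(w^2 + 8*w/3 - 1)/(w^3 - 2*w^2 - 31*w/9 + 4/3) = 3*(w + 3)/(3*w^2 - 5*w - 12)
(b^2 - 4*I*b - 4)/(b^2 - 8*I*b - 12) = (b - 2*I)/(b - 6*I)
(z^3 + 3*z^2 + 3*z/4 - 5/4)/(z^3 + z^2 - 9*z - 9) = (z^2 + 2*z - 5/4)/(z^2 - 9)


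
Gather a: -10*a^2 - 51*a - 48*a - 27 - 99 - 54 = -10*a^2 - 99*a - 180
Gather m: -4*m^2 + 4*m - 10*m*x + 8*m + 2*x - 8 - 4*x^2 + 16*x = -4*m^2 + m*(12 - 10*x) - 4*x^2 + 18*x - 8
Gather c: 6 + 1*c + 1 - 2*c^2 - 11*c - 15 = -2*c^2 - 10*c - 8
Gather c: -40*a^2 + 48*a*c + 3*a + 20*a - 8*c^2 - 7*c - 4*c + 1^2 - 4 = -40*a^2 + 23*a - 8*c^2 + c*(48*a - 11) - 3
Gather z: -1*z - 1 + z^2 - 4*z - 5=z^2 - 5*z - 6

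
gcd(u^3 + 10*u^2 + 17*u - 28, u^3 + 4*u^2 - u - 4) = u^2 + 3*u - 4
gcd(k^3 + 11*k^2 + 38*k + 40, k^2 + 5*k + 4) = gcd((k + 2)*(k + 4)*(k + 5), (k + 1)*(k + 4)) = k + 4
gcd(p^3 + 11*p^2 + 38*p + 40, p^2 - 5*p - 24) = 1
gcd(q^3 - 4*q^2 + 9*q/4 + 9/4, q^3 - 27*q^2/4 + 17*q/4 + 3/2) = 1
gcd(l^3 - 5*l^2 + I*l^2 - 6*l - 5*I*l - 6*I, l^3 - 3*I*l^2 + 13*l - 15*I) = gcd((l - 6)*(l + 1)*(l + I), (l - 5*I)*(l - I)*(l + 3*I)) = 1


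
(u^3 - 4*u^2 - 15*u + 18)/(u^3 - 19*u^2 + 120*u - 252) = (u^2 + 2*u - 3)/(u^2 - 13*u + 42)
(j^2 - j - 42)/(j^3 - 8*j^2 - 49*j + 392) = (j + 6)/(j^2 - j - 56)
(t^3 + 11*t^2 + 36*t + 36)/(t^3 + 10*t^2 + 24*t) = (t^2 + 5*t + 6)/(t*(t + 4))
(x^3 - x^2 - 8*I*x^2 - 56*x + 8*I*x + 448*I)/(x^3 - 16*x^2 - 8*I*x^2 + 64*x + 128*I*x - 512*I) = (x + 7)/(x - 8)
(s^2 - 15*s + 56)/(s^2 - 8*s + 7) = (s - 8)/(s - 1)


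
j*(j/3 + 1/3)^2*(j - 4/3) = j^4/9 + 2*j^3/27 - 5*j^2/27 - 4*j/27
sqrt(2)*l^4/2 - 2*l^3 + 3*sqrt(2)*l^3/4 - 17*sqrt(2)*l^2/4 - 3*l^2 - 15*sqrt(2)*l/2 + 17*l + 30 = (l - 3)*(l + 5/2)*(l - 2*sqrt(2))*(sqrt(2)*l/2 + sqrt(2))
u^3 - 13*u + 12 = (u - 3)*(u - 1)*(u + 4)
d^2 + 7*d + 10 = (d + 2)*(d + 5)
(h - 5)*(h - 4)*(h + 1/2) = h^3 - 17*h^2/2 + 31*h/2 + 10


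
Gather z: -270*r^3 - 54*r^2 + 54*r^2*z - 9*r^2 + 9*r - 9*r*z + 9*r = -270*r^3 - 63*r^2 + 18*r + z*(54*r^2 - 9*r)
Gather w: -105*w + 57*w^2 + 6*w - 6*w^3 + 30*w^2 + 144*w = -6*w^3 + 87*w^2 + 45*w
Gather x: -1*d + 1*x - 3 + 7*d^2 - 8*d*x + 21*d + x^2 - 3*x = 7*d^2 + 20*d + x^2 + x*(-8*d - 2) - 3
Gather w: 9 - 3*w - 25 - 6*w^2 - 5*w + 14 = -6*w^2 - 8*w - 2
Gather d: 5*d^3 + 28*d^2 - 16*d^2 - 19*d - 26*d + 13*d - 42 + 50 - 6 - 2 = 5*d^3 + 12*d^2 - 32*d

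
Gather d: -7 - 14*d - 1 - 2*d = -16*d - 8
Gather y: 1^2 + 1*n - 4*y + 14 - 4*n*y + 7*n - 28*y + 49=8*n + y*(-4*n - 32) + 64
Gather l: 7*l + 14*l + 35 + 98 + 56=21*l + 189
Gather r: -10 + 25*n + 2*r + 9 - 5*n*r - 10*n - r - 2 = 15*n + r*(1 - 5*n) - 3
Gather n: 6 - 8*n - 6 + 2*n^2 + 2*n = 2*n^2 - 6*n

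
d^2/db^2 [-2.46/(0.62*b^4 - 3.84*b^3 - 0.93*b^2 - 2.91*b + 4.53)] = ((18.3024*b^2 - 56.6784*b - 4.5756)*(-0.62*b^4 + 3.84*b^3 + 0.93*b^2 + 2.91*b - 4.53) + 2.46*(-4.96*b^3 + 23.04*b^2 + 3.72*b + 5.82)*(-2.48*b^3 + 11.52*b^2 + 1.86*b + 2.91))/(-0.62*b^4 + 3.84*b^3 + 0.93*b^2 + 2.91*b - 4.53)^3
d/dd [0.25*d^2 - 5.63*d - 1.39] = 0.5*d - 5.63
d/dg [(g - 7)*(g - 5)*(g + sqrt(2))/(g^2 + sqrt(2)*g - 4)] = (g^4 + 2*sqrt(2)*g^3 - 45*g^2 - 78*sqrt(2)*g + 96*g - 210 + 48*sqrt(2))/(g^4 + 2*sqrt(2)*g^3 - 6*g^2 - 8*sqrt(2)*g + 16)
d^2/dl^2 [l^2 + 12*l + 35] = 2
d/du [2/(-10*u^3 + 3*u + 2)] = 6*(10*u^2 - 1)/(-10*u^3 + 3*u + 2)^2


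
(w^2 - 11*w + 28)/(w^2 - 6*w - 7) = (w - 4)/(w + 1)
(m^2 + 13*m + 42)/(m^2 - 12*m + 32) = (m^2 + 13*m + 42)/(m^2 - 12*m + 32)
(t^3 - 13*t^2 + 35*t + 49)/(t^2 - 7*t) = t - 6 - 7/t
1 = 1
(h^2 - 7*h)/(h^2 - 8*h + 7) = h/(h - 1)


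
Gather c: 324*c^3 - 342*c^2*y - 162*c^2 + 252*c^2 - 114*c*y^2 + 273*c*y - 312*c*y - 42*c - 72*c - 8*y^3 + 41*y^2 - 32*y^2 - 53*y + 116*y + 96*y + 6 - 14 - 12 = 324*c^3 + c^2*(90 - 342*y) + c*(-114*y^2 - 39*y - 114) - 8*y^3 + 9*y^2 + 159*y - 20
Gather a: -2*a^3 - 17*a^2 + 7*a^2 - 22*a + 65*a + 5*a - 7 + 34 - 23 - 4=-2*a^3 - 10*a^2 + 48*a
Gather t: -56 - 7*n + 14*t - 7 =-7*n + 14*t - 63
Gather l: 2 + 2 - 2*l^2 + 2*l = -2*l^2 + 2*l + 4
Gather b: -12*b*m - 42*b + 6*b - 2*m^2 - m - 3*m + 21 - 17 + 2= b*(-12*m - 36) - 2*m^2 - 4*m + 6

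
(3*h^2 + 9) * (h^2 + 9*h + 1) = 3*h^4 + 27*h^3 + 12*h^2 + 81*h + 9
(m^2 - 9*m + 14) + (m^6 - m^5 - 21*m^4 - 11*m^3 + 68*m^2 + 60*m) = m^6 - m^5 - 21*m^4 - 11*m^3 + 69*m^2 + 51*m + 14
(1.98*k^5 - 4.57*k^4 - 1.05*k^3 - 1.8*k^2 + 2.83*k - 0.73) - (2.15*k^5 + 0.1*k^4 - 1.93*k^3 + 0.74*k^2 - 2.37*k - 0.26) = -0.17*k^5 - 4.67*k^4 + 0.88*k^3 - 2.54*k^2 + 5.2*k - 0.47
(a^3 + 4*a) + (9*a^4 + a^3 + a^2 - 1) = 9*a^4 + 2*a^3 + a^2 + 4*a - 1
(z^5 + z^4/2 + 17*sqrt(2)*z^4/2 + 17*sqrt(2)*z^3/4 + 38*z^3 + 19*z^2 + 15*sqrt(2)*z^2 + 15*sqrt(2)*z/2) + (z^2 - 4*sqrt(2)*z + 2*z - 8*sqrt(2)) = z^5 + z^4/2 + 17*sqrt(2)*z^4/2 + 17*sqrt(2)*z^3/4 + 38*z^3 + 20*z^2 + 15*sqrt(2)*z^2 + 2*z + 7*sqrt(2)*z/2 - 8*sqrt(2)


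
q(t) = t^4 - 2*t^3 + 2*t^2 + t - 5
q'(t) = 4*t^3 - 6*t^2 + 4*t + 1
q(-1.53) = 10.79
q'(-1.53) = -33.49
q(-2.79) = 111.81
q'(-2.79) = -143.74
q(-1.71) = 17.69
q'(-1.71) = -43.39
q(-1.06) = -0.17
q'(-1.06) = -14.75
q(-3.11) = 164.94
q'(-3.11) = -189.79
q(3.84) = 132.52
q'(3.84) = 154.38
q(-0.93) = -1.84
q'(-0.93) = -11.13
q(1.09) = -2.71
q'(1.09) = 3.41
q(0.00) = -5.00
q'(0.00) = 1.00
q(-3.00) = 145.00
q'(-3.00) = -173.00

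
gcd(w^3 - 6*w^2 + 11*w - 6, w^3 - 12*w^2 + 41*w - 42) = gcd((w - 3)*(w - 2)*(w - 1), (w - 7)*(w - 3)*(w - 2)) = w^2 - 5*w + 6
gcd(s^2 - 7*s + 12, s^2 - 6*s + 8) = s - 4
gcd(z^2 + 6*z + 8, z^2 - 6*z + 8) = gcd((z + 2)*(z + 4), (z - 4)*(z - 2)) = 1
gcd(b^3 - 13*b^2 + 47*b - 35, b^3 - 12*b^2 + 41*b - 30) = b^2 - 6*b + 5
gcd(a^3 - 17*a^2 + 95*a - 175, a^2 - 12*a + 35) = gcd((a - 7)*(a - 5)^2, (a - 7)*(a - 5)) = a^2 - 12*a + 35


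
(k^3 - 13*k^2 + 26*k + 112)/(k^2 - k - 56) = (k^2 - 5*k - 14)/(k + 7)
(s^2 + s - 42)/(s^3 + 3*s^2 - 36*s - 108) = (s + 7)/(s^2 + 9*s + 18)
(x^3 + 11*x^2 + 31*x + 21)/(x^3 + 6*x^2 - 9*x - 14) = (x + 3)/(x - 2)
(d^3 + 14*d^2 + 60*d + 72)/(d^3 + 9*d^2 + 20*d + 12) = (d + 6)/(d + 1)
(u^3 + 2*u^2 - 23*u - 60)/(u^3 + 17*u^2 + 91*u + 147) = (u^2 - u - 20)/(u^2 + 14*u + 49)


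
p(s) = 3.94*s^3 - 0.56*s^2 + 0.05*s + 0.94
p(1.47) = 12.32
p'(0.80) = 6.72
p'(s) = 11.82*s^2 - 1.12*s + 0.05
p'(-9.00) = 967.55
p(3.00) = 102.43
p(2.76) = 79.65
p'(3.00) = 103.07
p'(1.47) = 23.95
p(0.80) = 2.64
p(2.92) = 94.41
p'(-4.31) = 224.45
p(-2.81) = -91.04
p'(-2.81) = 96.53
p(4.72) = 403.01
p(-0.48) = 0.35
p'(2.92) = 97.56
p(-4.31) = -325.13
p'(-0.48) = 3.31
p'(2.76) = 87.00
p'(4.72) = 258.09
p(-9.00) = -2917.13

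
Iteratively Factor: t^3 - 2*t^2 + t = (t - 1)*(t^2 - t) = t*(t - 1)*(t - 1)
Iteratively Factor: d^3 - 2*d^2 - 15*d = (d + 3)*(d^2 - 5*d) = d*(d + 3)*(d - 5)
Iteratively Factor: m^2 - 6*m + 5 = (m - 1)*(m - 5)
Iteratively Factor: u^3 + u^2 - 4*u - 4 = (u + 2)*(u^2 - u - 2) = (u + 1)*(u + 2)*(u - 2)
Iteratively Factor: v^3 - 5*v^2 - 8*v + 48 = (v - 4)*(v^2 - v - 12) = (v - 4)*(v + 3)*(v - 4)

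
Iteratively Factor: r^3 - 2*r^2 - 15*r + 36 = (r + 4)*(r^2 - 6*r + 9) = (r - 3)*(r + 4)*(r - 3)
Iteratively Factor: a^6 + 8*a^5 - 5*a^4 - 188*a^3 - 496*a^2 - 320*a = (a - 5)*(a^5 + 13*a^4 + 60*a^3 + 112*a^2 + 64*a) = (a - 5)*(a + 4)*(a^4 + 9*a^3 + 24*a^2 + 16*a) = (a - 5)*(a + 4)^2*(a^3 + 5*a^2 + 4*a) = (a - 5)*(a + 4)^3*(a^2 + a) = a*(a - 5)*(a + 4)^3*(a + 1)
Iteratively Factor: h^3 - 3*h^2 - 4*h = (h)*(h^2 - 3*h - 4) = h*(h + 1)*(h - 4)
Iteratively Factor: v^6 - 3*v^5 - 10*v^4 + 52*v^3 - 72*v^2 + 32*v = (v - 2)*(v^5 - v^4 - 12*v^3 + 28*v^2 - 16*v) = (v - 2)*(v - 1)*(v^4 - 12*v^2 + 16*v) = (v - 2)^2*(v - 1)*(v^3 + 2*v^2 - 8*v) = (v - 2)^3*(v - 1)*(v^2 + 4*v) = v*(v - 2)^3*(v - 1)*(v + 4)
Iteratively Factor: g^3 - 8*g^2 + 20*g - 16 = (g - 2)*(g^2 - 6*g + 8) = (g - 4)*(g - 2)*(g - 2)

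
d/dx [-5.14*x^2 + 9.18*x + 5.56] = 9.18 - 10.28*x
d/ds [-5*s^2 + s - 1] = 1 - 10*s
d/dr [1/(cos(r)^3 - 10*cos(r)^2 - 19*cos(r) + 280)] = (3*cos(r)^2 - 20*cos(r) - 19)*sin(r)/(cos(r)^3 - 10*cos(r)^2 - 19*cos(r) + 280)^2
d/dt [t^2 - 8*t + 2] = 2*t - 8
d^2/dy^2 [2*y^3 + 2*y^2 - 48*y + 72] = 12*y + 4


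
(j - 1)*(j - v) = j^2 - j*v - j + v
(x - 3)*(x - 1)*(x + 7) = x^3 + 3*x^2 - 25*x + 21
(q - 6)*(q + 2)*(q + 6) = q^3 + 2*q^2 - 36*q - 72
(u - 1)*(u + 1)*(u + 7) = u^3 + 7*u^2 - u - 7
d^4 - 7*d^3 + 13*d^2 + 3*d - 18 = (d - 3)^2*(d - 2)*(d + 1)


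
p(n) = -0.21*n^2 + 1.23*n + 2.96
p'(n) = 1.23 - 0.42*n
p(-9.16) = -25.93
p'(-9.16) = 5.08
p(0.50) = 3.52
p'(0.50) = 1.02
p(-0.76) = 1.90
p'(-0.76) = 1.55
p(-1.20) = 1.18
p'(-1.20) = 1.73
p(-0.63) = 2.10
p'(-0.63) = 1.49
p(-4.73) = -7.56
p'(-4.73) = 3.22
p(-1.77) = 0.12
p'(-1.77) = 1.97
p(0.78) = 3.79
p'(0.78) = 0.90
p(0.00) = 2.96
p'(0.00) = 1.23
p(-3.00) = -2.62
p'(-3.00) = 2.49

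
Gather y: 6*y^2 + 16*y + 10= 6*y^2 + 16*y + 10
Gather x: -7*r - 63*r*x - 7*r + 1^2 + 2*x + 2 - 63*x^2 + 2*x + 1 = -14*r - 63*x^2 + x*(4 - 63*r) + 4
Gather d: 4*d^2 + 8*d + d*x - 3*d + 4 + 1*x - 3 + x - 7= 4*d^2 + d*(x + 5) + 2*x - 6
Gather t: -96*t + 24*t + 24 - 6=18 - 72*t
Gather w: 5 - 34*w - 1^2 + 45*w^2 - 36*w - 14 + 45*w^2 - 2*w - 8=90*w^2 - 72*w - 18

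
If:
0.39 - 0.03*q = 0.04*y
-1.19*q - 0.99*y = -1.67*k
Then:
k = 9.26347305389222 - 0.357285429141717*y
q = 13.0 - 1.33333333333333*y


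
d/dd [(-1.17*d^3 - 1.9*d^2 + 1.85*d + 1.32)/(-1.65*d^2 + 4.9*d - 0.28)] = (1.9305*d^4 - 11.466*d^3 - 5.2747*d^2 + 5.42*d - 6.986)/(2.7225*d^4 - 16.17*d^3 + 24.934*d^2 - 2.744*d + 0.0784)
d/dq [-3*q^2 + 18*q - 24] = 18 - 6*q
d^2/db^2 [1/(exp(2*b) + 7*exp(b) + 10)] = (2*(2*exp(b) + 7)^2*exp(b) - (4*exp(b) + 7)*(exp(2*b) + 7*exp(b) + 10))*exp(b)/(exp(2*b) + 7*exp(b) + 10)^3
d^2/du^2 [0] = 0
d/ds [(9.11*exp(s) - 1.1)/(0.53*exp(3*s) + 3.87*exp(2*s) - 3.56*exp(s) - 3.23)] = (-9.6566*exp(3*s) - 33.5067*exp(2*s) + 8.514*exp(s) - 33.3413)*exp(s)/(0.2809*exp(6*s) + 4.1022*exp(5*s) + 11.2033*exp(4*s) - 30.9782*exp(3*s) - 12.3266*exp(2*s) + 22.9976*exp(s) + 10.4329)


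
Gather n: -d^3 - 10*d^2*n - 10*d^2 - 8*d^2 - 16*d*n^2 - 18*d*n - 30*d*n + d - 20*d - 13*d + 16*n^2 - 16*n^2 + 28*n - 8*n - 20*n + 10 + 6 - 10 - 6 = -d^3 - 18*d^2 - 16*d*n^2 - 32*d + n*(-10*d^2 - 48*d)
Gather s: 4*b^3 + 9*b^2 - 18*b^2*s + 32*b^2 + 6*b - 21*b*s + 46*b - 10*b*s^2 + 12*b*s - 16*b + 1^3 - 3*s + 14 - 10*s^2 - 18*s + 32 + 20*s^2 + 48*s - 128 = 4*b^3 + 41*b^2 + 36*b + s^2*(10 - 10*b) + s*(-18*b^2 - 9*b + 27) - 81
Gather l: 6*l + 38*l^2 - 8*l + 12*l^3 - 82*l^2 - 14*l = 12*l^3 - 44*l^2 - 16*l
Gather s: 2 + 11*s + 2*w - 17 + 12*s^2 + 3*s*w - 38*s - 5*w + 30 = 12*s^2 + s*(3*w - 27) - 3*w + 15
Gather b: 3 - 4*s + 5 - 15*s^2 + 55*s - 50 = -15*s^2 + 51*s - 42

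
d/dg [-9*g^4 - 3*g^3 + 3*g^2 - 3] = 3*g*(-12*g^2 - 3*g + 2)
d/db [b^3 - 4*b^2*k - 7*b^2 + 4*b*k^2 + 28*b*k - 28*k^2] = 3*b^2 - 8*b*k - 14*b + 4*k^2 + 28*k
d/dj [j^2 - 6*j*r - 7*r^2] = 2*j - 6*r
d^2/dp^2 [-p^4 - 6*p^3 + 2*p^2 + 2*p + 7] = -12*p^2 - 36*p + 4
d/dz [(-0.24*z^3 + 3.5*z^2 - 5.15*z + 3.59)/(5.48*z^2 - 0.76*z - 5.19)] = (-1.3152*z^4 + 0.364799999999995*z^3 + 29.2988*z^2 - 75.6764*z + 29.4569)/(30.0304*z^4 - 8.3296*z^3 - 56.3048*z^2 + 7.8888*z + 26.9361)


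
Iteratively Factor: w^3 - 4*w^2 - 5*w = (w - 5)*(w^2 + w) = (w - 5)*(w + 1)*(w)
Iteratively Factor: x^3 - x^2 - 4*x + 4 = (x + 2)*(x^2 - 3*x + 2) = (x - 2)*(x + 2)*(x - 1)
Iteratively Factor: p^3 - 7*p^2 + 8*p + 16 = (p - 4)*(p^2 - 3*p - 4) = (p - 4)^2*(p + 1)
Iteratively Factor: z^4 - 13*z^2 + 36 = (z - 2)*(z^3 + 2*z^2 - 9*z - 18) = (z - 2)*(z + 2)*(z^2 - 9) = (z - 3)*(z - 2)*(z + 2)*(z + 3)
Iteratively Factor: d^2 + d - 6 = (d - 2)*(d + 3)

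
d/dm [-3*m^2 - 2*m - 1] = -6*m - 2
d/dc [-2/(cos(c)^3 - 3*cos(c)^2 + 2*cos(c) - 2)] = 2*(-3*cos(c)^2 + 6*cos(c) - 2)*sin(c)/(cos(c)^3 - 3*cos(c)^2 + 2*cos(c) - 2)^2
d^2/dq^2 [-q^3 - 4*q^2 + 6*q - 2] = -6*q - 8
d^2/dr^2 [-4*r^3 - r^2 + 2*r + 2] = -24*r - 2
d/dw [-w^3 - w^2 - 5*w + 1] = -3*w^2 - 2*w - 5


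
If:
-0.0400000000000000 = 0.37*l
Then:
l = -0.11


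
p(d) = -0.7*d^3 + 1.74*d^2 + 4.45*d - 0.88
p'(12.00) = -256.19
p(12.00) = -906.52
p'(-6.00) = -92.03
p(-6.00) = 186.26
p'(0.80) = 5.89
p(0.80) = 3.44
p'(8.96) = -132.96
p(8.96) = -324.84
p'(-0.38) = 2.82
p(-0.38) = -2.28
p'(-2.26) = -14.14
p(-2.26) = 6.03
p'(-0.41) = 2.67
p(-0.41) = -2.36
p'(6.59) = -63.82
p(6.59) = -96.32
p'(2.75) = -1.86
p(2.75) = 9.96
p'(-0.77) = 0.53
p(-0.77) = -2.96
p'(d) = -2.1*d^2 + 3.48*d + 4.45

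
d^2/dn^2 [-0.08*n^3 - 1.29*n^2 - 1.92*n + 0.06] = -0.48*n - 2.58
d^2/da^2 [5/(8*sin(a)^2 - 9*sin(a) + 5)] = 5*(-256*sin(a)^4 + 216*sin(a)^3 + 463*sin(a)^2 - 477*sin(a) + 82)/(8*sin(a)^2 - 9*sin(a) + 5)^3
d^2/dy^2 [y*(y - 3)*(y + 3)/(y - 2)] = 2*(y^3 - 6*y^2 + 12*y - 18)/(y^3 - 6*y^2 + 12*y - 8)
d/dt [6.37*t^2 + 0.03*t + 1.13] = 12.74*t + 0.03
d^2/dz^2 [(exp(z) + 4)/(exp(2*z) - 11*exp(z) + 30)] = (exp(4*z) + 27*exp(3*z) - 312*exp(2*z) + 334*exp(z) + 2220)*exp(z)/(exp(6*z) - 33*exp(5*z) + 453*exp(4*z) - 3311*exp(3*z) + 13590*exp(2*z) - 29700*exp(z) + 27000)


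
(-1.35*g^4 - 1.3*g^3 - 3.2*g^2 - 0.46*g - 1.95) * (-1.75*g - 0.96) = 2.3625*g^5 + 3.571*g^4 + 6.848*g^3 + 3.877*g^2 + 3.8541*g + 1.872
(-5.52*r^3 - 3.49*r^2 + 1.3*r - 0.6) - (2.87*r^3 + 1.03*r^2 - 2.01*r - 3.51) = -8.39*r^3 - 4.52*r^2 + 3.31*r + 2.91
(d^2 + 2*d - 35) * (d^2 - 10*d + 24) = d^4 - 8*d^3 - 31*d^2 + 398*d - 840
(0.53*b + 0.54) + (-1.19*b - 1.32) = -0.66*b - 0.78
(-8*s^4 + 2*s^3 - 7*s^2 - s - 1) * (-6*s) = 48*s^5 - 12*s^4 + 42*s^3 + 6*s^2 + 6*s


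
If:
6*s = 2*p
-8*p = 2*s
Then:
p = 0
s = 0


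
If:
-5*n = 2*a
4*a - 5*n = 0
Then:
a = 0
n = 0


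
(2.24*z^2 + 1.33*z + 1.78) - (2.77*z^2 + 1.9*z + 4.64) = -0.53*z^2 - 0.57*z - 2.86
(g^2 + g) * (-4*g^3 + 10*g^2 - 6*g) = -4*g^5 + 6*g^4 + 4*g^3 - 6*g^2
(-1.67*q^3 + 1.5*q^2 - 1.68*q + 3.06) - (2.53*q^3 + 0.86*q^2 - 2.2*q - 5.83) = -4.2*q^3 + 0.64*q^2 + 0.52*q + 8.89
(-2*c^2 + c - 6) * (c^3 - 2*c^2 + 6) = -2*c^5 + 5*c^4 - 8*c^3 + 6*c - 36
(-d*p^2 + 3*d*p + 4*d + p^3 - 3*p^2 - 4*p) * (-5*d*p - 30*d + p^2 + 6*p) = 5*d^2*p^3 + 15*d^2*p^2 - 110*d^2*p - 120*d^2 - 6*d*p^4 - 18*d*p^3 + 132*d*p^2 + 144*d*p + p^5 + 3*p^4 - 22*p^3 - 24*p^2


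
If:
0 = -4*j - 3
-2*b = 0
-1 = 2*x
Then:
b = 0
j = -3/4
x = -1/2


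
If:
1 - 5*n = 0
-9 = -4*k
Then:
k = 9/4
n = 1/5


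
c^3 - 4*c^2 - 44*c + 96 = (c - 8)*(c - 2)*(c + 6)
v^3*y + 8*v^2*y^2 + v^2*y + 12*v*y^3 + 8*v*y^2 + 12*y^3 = (v + 2*y)*(v + 6*y)*(v*y + y)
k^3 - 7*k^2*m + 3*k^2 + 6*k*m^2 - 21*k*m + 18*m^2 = (k + 3)*(k - 6*m)*(k - m)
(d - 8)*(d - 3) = d^2 - 11*d + 24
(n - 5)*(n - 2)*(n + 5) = n^3 - 2*n^2 - 25*n + 50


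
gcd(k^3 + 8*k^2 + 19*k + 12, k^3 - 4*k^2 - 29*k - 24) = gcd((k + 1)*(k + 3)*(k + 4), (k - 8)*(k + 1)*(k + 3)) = k^2 + 4*k + 3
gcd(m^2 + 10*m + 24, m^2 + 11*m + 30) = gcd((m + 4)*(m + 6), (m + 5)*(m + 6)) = m + 6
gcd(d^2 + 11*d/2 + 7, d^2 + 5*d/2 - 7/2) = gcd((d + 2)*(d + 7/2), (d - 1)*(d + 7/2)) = d + 7/2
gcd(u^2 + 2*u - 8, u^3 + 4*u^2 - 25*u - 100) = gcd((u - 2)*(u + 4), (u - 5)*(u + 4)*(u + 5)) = u + 4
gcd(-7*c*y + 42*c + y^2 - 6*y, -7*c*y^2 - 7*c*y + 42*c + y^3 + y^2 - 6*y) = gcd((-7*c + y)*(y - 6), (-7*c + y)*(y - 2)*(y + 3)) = -7*c + y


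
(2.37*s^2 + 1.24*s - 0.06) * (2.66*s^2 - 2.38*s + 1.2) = 6.3042*s^4 - 2.3422*s^3 - 0.2668*s^2 + 1.6308*s - 0.072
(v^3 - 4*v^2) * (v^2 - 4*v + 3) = v^5 - 8*v^4 + 19*v^3 - 12*v^2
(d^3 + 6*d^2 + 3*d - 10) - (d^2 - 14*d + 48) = d^3 + 5*d^2 + 17*d - 58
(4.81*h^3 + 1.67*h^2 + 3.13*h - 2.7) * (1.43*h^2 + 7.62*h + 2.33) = 6.8783*h^5 + 39.0403*h^4 + 28.4086*h^3 + 23.8807*h^2 - 13.2811*h - 6.291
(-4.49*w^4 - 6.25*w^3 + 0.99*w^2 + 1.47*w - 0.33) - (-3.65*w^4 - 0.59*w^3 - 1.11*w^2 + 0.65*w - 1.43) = -0.84*w^4 - 5.66*w^3 + 2.1*w^2 + 0.82*w + 1.1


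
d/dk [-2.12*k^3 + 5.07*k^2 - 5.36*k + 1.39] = -6.36*k^2 + 10.14*k - 5.36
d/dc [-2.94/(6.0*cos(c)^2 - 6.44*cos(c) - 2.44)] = (18.9336 - 35.28*cos(c))*sin(c)/(-6.0*cos(c)^2 + 6.44*cos(c) + 2.44)^2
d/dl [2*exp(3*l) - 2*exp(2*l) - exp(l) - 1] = (6*exp(2*l) - 4*exp(l) - 1)*exp(l)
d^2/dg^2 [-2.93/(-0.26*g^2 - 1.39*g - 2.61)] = (-0.396136*g^2 - 2.117804*g + 2.93*(0.52*g + 1.39)*(1.04*g + 2.78) - 3.976596)/(0.26*g^2 + 1.39*g + 2.61)^3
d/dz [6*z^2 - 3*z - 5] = 12*z - 3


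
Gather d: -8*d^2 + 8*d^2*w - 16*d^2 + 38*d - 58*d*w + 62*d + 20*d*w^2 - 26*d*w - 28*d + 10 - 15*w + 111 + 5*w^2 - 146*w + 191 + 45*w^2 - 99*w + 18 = d^2*(8*w - 24) + d*(20*w^2 - 84*w + 72) + 50*w^2 - 260*w + 330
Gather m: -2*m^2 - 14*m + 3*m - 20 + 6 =-2*m^2 - 11*m - 14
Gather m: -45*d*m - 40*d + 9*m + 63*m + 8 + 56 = -40*d + m*(72 - 45*d) + 64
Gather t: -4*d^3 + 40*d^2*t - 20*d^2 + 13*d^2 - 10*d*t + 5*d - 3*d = -4*d^3 - 7*d^2 + 2*d + t*(40*d^2 - 10*d)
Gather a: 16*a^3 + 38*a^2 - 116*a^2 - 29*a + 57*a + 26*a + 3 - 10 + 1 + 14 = 16*a^3 - 78*a^2 + 54*a + 8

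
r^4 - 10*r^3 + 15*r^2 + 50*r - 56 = (r - 7)*(r - 4)*(r - 1)*(r + 2)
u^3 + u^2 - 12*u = u*(u - 3)*(u + 4)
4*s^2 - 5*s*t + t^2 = (-4*s + t)*(-s + t)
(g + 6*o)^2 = g^2 + 12*g*o + 36*o^2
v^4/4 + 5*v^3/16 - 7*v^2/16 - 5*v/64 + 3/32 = (v/2 + 1/4)*(v/2 + 1)*(v - 3/4)*(v - 1/2)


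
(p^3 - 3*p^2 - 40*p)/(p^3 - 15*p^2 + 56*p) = (p + 5)/(p - 7)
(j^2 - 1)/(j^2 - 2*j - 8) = (1 - j^2)/(-j^2 + 2*j + 8)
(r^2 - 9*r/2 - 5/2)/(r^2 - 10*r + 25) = (r + 1/2)/(r - 5)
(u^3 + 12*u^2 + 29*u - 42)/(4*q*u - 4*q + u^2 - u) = (u^2 + 13*u + 42)/(4*q + u)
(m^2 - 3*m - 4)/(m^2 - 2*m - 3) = (m - 4)/(m - 3)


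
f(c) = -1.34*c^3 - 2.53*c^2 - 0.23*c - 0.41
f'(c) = -4.02*c^2 - 5.06*c - 0.23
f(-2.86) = 10.90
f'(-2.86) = -18.64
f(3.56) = -93.75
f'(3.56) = -69.19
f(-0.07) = -0.41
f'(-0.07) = 0.10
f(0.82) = -3.04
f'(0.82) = -7.08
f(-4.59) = 76.92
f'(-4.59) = -61.70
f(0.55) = -1.52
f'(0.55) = -4.23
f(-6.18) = 220.66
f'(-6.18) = -122.49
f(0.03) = -0.42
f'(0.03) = -0.39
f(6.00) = -382.31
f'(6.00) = -175.31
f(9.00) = -1184.27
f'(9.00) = -371.39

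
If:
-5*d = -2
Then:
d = 2/5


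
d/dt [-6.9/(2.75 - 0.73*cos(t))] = 5.037*sin(t)/(0.73*cos(t) - 2.75)^2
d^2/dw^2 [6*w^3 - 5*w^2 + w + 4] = 36*w - 10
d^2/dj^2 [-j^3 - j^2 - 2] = -6*j - 2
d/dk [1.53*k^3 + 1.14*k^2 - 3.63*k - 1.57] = 4.59*k^2 + 2.28*k - 3.63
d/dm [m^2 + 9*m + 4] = 2*m + 9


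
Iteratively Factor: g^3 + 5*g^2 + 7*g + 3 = (g + 1)*(g^2 + 4*g + 3) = (g + 1)^2*(g + 3)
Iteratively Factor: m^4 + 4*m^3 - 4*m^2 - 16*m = (m + 2)*(m^3 + 2*m^2 - 8*m) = (m - 2)*(m + 2)*(m^2 + 4*m) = m*(m - 2)*(m + 2)*(m + 4)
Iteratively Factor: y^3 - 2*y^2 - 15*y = (y + 3)*(y^2 - 5*y) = y*(y + 3)*(y - 5)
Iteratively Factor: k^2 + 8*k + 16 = (k + 4)*(k + 4)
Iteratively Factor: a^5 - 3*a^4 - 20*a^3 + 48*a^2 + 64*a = (a - 4)*(a^4 + a^3 - 16*a^2 - 16*a) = (a - 4)^2*(a^3 + 5*a^2 + 4*a) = (a - 4)^2*(a + 1)*(a^2 + 4*a) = (a - 4)^2*(a + 1)*(a + 4)*(a)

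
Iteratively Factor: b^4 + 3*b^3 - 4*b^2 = (b - 1)*(b^3 + 4*b^2) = b*(b - 1)*(b^2 + 4*b) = b*(b - 1)*(b + 4)*(b)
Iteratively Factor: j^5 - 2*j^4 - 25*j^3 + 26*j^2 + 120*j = (j - 5)*(j^4 + 3*j^3 - 10*j^2 - 24*j) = (j - 5)*(j - 3)*(j^3 + 6*j^2 + 8*j) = (j - 5)*(j - 3)*(j + 2)*(j^2 + 4*j) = j*(j - 5)*(j - 3)*(j + 2)*(j + 4)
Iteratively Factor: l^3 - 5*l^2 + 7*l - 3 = (l - 3)*(l^2 - 2*l + 1) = (l - 3)*(l - 1)*(l - 1)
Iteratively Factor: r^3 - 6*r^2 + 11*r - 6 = (r - 1)*(r^2 - 5*r + 6) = (r - 2)*(r - 1)*(r - 3)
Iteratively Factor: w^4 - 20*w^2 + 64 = (w - 4)*(w^3 + 4*w^2 - 4*w - 16) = (w - 4)*(w + 4)*(w^2 - 4) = (w - 4)*(w - 2)*(w + 4)*(w + 2)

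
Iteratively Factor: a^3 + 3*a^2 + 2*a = (a + 2)*(a^2 + a) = a*(a + 2)*(a + 1)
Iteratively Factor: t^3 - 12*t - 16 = (t - 4)*(t^2 + 4*t + 4) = (t - 4)*(t + 2)*(t + 2)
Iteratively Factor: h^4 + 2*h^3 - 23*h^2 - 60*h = (h - 5)*(h^3 + 7*h^2 + 12*h) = h*(h - 5)*(h^2 + 7*h + 12) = h*(h - 5)*(h + 3)*(h + 4)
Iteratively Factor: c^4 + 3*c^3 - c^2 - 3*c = (c + 1)*(c^3 + 2*c^2 - 3*c) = (c + 1)*(c + 3)*(c^2 - c) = c*(c + 1)*(c + 3)*(c - 1)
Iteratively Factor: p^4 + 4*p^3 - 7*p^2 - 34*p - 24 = (p + 1)*(p^3 + 3*p^2 - 10*p - 24) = (p + 1)*(p + 2)*(p^2 + p - 12) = (p - 3)*(p + 1)*(p + 2)*(p + 4)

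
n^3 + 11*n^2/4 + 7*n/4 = n*(n + 1)*(n + 7/4)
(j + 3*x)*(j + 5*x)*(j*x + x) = j^3*x + 8*j^2*x^2 + j^2*x + 15*j*x^3 + 8*j*x^2 + 15*x^3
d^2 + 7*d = d*(d + 7)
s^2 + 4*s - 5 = (s - 1)*(s + 5)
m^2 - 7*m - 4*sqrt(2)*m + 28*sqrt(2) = (m - 7)*(m - 4*sqrt(2))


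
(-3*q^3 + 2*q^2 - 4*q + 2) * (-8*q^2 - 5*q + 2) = 24*q^5 - q^4 + 16*q^3 + 8*q^2 - 18*q + 4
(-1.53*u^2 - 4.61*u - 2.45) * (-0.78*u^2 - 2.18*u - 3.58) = 1.1934*u^4 + 6.9312*u^3 + 17.4382*u^2 + 21.8448*u + 8.771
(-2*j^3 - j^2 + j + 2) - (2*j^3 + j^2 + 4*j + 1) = -4*j^3 - 2*j^2 - 3*j + 1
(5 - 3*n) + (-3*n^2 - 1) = -3*n^2 - 3*n + 4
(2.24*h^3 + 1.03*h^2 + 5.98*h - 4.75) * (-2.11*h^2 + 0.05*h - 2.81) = -4.7264*h^5 - 2.0613*h^4 - 18.8607*h^3 + 7.4272*h^2 - 17.0413*h + 13.3475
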